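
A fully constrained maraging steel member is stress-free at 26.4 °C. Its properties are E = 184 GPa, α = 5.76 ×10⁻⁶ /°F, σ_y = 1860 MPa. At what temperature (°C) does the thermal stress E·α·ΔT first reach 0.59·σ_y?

602 °C

α = 5.76×10⁻⁶/°F × 9/5 = 10.4×10⁻⁶/K.
E·α·ΔT = 1097 MPa ⇒ ΔT = 1097 / (184.0×10³ × 10.4×10⁻⁶) = 575.2 K.
T = 26.4 + 575.2 = 601.6 °C.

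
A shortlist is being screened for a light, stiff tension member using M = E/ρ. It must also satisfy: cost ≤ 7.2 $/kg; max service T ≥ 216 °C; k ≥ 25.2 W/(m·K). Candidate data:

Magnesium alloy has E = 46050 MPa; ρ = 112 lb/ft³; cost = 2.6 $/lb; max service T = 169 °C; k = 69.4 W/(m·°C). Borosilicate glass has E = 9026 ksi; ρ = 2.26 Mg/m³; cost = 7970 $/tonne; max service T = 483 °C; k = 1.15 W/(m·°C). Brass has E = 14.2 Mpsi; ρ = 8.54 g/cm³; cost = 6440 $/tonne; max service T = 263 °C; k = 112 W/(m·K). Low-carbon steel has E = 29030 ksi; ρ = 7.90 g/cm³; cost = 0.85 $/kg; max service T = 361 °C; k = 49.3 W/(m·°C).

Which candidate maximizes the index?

low-carbon steel

Screen on constraints: cost ≤ 7.2 $/kg; max service T ≥ 216 °C; k ≥ 25.2 W/(m·K). Survivors: brass, low-carbon steel.
Putting every candidate on a common basis:
  brass: E = 97.91 GPa, ρ = 8540 kg/m³
  low-carbon steel: E = 200.2 GPa, ρ = 7900 kg/m³
  low-carbon steel: M = 25.3 MN·m/kg
  brass: M = 11.5 MN·m/kg
Highest index: low-carbon steel.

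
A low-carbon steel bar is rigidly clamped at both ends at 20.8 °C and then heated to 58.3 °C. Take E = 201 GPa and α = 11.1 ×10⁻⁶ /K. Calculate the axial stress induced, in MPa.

83.7 MPa

ΔT = 37.50 K. Constrained thermal stress σ = E·α·ΔT = 201.0×10³ MPa × 11.1×10⁻⁶ × 37.50 = 83.7 MPa (compressive).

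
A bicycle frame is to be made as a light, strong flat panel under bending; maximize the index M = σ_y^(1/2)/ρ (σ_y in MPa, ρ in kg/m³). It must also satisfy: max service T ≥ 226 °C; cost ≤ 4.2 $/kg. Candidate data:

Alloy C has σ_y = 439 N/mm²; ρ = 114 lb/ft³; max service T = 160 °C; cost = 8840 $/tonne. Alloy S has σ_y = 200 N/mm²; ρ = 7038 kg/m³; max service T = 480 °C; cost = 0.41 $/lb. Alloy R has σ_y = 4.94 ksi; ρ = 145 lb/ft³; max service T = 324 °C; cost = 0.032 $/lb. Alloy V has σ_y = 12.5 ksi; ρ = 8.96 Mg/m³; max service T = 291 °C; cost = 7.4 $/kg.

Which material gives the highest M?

alloy R

Screen on constraints: max service T ≥ 226 °C; cost ≤ 4.2 $/kg. Survivors: alloy S, alloy R.
Normalizing units and computing the index:
  alloy S: σ_y = 200.0 MPa, ρ = 7038 kg/m³
  alloy R: σ_y = 34.06 MPa, ρ = 2323 kg/m³
  alloy R: M = 2.51×10⁻³
  alloy S: M = 2.01×10⁻³
Alloy R ranks first.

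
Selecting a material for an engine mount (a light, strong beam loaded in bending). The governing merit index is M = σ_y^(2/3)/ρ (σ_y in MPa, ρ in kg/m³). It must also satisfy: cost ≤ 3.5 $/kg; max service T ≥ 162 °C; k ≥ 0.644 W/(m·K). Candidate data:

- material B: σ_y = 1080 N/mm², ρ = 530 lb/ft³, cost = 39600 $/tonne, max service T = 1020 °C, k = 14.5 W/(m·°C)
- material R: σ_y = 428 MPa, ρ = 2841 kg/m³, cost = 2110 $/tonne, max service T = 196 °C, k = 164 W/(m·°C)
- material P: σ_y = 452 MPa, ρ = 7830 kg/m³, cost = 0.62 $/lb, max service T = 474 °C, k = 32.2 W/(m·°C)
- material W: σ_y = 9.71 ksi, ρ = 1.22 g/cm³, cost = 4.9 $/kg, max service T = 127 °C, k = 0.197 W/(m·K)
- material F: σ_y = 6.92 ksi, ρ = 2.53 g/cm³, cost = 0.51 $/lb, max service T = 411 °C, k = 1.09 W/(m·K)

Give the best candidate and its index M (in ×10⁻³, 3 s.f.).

Screen on constraints: cost ≤ 3.5 $/kg; max service T ≥ 162 °C; k ≥ 0.644 W/(m·K). Survivors: material R, material P, material F.
After converting to SI:
  material R: σ_y = 428.0 MPa, ρ = 2841 kg/m³
  material P: σ_y = 452.0 MPa, ρ = 7830 kg/m³
  material F: σ_y = 47.71 MPa, ρ = 2530 kg/m³
  material R: M = 20.0×10⁻³
  material P: M = 7.52×10⁻³
  material F: M = 5.20×10⁻³
Material R has the largest M.

material R, M = 20.0×10⁻³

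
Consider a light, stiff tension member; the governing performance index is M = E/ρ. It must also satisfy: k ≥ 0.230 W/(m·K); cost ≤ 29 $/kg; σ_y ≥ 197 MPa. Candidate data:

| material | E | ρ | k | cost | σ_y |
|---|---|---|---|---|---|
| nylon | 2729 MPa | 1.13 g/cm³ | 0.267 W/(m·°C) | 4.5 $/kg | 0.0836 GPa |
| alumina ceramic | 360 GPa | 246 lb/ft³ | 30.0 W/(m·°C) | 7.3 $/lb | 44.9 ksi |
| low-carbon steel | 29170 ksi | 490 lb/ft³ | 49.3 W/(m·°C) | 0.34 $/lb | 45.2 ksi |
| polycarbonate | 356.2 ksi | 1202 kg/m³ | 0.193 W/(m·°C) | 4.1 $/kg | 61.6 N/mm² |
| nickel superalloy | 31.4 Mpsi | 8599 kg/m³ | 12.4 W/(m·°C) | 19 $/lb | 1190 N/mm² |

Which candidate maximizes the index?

alumina ceramic

Screen on constraints: k ≥ 0.230 W/(m·K); cost ≤ 29 $/kg; σ_y ≥ 197 MPa. Survivors: alumina ceramic, low-carbon steel.
In SI units:
  alumina ceramic: E = 360.0 GPa, ρ = 3941 kg/m³
  low-carbon steel: E = 201.1 GPa, ρ = 7849 kg/m³
  alumina ceramic: M = 91.4 MN·m/kg
  low-carbon steel: M = 25.6 MN·m/kg
The maximum is for alumina ceramic.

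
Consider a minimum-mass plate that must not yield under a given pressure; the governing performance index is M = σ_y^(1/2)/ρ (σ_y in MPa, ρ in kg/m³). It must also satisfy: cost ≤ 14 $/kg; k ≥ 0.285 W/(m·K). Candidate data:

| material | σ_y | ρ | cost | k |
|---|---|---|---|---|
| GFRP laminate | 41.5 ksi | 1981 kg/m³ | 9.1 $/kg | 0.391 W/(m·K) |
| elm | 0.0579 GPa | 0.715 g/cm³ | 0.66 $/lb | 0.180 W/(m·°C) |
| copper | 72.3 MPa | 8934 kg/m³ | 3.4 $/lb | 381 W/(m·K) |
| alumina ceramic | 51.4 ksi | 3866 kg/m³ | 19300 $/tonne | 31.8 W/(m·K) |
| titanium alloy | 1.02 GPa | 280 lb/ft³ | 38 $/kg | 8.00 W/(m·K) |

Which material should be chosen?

GFRP laminate

Screen on constraints: cost ≤ 14 $/kg; k ≥ 0.285 W/(m·K). Survivors: GFRP laminate, copper.
Convert each candidate to consistent units, then evaluate M:
  GFRP laminate: σ_y = 286.1 MPa, ρ = 1981 kg/m³
  copper: σ_y = 72.30 MPa, ρ = 8934 kg/m³
  GFRP laminate: M = 8.54×10⁻³
  copper: M = 0.952×10⁻³
Highest index: GFRP laminate.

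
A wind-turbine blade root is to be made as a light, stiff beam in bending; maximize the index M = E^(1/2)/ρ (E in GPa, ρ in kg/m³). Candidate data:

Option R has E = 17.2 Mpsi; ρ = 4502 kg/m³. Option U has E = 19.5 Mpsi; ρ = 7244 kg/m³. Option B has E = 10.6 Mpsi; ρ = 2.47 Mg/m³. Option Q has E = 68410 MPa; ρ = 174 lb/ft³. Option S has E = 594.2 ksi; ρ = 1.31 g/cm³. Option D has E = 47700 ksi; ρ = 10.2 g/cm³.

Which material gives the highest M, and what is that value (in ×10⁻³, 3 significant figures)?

Putting every candidate on a common basis:
  option R: E = 118.6 GPa, ρ = 4502 kg/m³
  option U: E = 134.4 GPa, ρ = 7244 kg/m³
  option B: E = 73.08 GPa, ρ = 2470 kg/m³
  option Q: E = 68.41 GPa, ρ = 2787 kg/m³
  option S: E = 4.097 GPa, ρ = 1310 kg/m³
  option D: E = 328.9 GPa, ρ = 10200 kg/m³
  option B: M = 3.46×10⁻³
  option Q: M = 2.97×10⁻³
  option R: M = 2.42×10⁻³
  option D: M = 1.78×10⁻³
  option U: M = 1.60×10⁻³
  option S: M = 1.55×10⁻³
Option B ranks first.

option B, M = 3.46×10⁻³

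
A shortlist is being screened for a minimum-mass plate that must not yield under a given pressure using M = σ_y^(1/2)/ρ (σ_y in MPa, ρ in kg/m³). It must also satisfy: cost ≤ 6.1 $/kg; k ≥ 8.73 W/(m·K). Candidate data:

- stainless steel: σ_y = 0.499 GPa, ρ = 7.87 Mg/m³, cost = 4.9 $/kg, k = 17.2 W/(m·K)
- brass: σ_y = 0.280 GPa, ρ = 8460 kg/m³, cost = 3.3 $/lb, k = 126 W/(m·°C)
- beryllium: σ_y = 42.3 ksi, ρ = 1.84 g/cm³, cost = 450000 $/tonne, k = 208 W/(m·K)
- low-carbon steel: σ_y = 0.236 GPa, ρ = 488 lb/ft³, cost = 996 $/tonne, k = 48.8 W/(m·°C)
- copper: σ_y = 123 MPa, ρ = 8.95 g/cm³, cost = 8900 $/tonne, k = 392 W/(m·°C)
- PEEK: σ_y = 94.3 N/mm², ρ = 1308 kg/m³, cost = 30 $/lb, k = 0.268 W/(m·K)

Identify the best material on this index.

Screen on constraints: cost ≤ 6.1 $/kg; k ≥ 8.73 W/(m·K). Survivors: stainless steel, low-carbon steel.
After converting to SI:
  stainless steel: σ_y = 499.0 MPa, ρ = 7870 kg/m³
  low-carbon steel: σ_y = 236.0 MPa, ρ = 7817 kg/m³
  stainless steel: M = 2.84×10⁻³
  low-carbon steel: M = 1.97×10⁻³
Stainless steel ranks first.

stainless steel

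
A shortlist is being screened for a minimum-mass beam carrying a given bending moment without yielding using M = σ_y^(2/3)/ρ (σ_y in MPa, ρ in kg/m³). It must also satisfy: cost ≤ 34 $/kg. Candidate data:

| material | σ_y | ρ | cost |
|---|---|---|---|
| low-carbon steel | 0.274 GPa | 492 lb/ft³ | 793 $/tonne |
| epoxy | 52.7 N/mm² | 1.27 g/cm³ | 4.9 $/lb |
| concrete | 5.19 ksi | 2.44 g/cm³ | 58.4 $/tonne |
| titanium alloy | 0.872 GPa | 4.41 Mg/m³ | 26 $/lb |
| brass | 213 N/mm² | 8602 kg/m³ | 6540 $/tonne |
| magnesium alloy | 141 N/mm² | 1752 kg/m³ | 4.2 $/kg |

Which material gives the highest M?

magnesium alloy

Screen on constraints: cost ≤ 34 $/kg. Survivors: low-carbon steel, epoxy, concrete, brass, magnesium alloy.
Convert each candidate to consistent units, then evaluate M:
  low-carbon steel: σ_y = 274.0 MPa, ρ = 7881 kg/m³
  epoxy: σ_y = 52.70 MPa, ρ = 1270 kg/m³
  concrete: σ_y = 35.78 MPa, ρ = 2440 kg/m³
  brass: σ_y = 213.0 MPa, ρ = 8602 kg/m³
  magnesium alloy: σ_y = 141.0 MPa, ρ = 1752 kg/m³
  magnesium alloy: M = 15.5×10⁻³
  epoxy: M = 11.1×10⁻³
  low-carbon steel: M = 5.35×10⁻³
  concrete: M = 4.45×10⁻³
  brass: M = 4.15×10⁻³
Highest index: magnesium alloy.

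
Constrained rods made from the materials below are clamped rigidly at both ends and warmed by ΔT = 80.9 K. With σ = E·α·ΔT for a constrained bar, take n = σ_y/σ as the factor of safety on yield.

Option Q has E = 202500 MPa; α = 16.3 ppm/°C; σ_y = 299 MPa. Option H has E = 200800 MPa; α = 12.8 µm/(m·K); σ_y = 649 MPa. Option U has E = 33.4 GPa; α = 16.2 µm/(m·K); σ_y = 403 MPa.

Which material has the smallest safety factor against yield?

option Q

With everything in SI (GPa, ×10⁻⁶/K, MPa):
  option Q: E = 202.5, α = 16.3, σ_y = 299.0 → σ = 267 MPa, n = 1.12
  option H: E = 200.8, α = 12.8, σ_y = 649.0 → σ = 208 MPa, n = 3.12
  option U: E = 33.40, α = 16.2, σ_y = 403.0 → σ = 43.8 MPa, n = 9.21
The minimum is option Q at n = 1.12.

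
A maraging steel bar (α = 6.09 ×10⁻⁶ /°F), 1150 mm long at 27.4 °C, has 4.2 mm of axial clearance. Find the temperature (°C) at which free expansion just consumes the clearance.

361 °C

α = 6.09×10⁻⁶/°F × 9/5 = 11.0×10⁻⁶/K.
α·L₀·ΔT = 4.2 mm ⇒ ΔT = 4.2 / (11.0×10⁻⁶ × 1150.0) = 333.2 K.
T = 27.4 + 333.2 = 360.6 °C.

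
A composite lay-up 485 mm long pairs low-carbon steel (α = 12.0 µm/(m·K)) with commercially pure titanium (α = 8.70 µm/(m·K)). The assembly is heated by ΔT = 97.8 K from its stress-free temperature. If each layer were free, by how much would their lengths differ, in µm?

157 µm

Δα = |12.0 − 8.70|×10⁻⁶/K = 3.30×10⁻⁶/K.
ΔL_mismatch = Δα·L·ΔT = 3.30×10⁻⁶ × 485.0 mm × 97.8 K = 157 µm.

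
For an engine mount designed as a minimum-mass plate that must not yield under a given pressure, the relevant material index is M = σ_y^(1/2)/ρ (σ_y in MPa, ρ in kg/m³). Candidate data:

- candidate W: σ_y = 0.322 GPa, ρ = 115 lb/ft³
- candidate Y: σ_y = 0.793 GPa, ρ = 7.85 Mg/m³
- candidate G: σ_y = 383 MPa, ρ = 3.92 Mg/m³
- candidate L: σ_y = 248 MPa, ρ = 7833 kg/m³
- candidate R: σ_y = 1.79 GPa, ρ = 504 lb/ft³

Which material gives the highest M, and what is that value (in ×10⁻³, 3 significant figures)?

Normalizing units and computing the index:
  candidate W: σ_y = 322.0 MPa, ρ = 1842 kg/m³
  candidate Y: σ_y = 793.0 MPa, ρ = 7850 kg/m³
  candidate G: σ_y = 383.0 MPa, ρ = 3920 kg/m³
  candidate L: σ_y = 248.0 MPa, ρ = 7833 kg/m³
  candidate R: σ_y = 1790 MPa, ρ = 8073 kg/m³
  candidate W: M = 9.74×10⁻³
  candidate R: M = 5.24×10⁻³
  candidate G: M = 4.99×10⁻³
  candidate Y: M = 3.59×10⁻³
  candidate L: M = 2.01×10⁻³
Candidate W ranks first.

candidate W, M = 9.74×10⁻³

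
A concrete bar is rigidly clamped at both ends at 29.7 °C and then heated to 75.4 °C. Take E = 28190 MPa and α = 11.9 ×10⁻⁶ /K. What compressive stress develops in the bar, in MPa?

15.3 MPa

E = 28190 MPa = 28.19 GPa.
ΔT = 45.70 K. Constrained thermal stress σ = E·α·ΔT = 28.19×10³ MPa × 11.9×10⁻⁶ × 45.70 = 15.3 MPa (compressive).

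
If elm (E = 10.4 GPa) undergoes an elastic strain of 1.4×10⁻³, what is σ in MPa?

σ = E·ε = 10400 MPa × 1.4×10⁻³ = 14.6 MPa.

14.6 MPa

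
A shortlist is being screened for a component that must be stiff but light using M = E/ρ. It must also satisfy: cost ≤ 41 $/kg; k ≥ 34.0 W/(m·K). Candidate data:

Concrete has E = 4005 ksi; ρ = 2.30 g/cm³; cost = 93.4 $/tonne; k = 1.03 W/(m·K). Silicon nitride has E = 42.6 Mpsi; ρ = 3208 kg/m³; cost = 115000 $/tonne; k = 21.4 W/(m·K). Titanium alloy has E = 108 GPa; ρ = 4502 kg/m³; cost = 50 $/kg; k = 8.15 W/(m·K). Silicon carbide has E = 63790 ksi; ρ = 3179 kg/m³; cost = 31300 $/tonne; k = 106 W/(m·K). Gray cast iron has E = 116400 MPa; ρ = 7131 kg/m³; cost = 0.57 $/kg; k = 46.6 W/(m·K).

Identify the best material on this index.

silicon carbide

Screen on constraints: cost ≤ 41 $/kg; k ≥ 34.0 W/(m·K). Survivors: silicon carbide, gray cast iron.
After converting to SI:
  silicon carbide: E = 439.8 GPa, ρ = 3179 kg/m³
  gray cast iron: E = 116.4 GPa, ρ = 7131 kg/m³
  silicon carbide: M = 138 MN·m/kg
  gray cast iron: M = 16.3 MN·m/kg
Silicon carbide has the largest M.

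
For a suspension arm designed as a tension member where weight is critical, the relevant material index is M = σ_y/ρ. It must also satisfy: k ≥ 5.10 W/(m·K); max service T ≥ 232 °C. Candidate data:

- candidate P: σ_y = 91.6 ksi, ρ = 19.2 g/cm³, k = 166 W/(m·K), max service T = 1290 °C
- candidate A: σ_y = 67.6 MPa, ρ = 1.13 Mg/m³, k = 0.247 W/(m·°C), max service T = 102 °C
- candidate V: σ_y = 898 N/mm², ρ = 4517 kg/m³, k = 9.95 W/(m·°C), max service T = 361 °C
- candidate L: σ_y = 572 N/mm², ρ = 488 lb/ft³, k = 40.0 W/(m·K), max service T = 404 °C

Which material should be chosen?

candidate V

Screen on constraints: k ≥ 5.10 W/(m·K); max service T ≥ 232 °C. Survivors: candidate P, candidate V, candidate L.
After converting to SI:
  candidate P: σ_y = 631.6 MPa, ρ = 19200 kg/m³
  candidate V: σ_y = 898.0 MPa, ρ = 4517 kg/m³
  candidate L: σ_y = 572.0 MPa, ρ = 7817 kg/m³
  candidate V: M = 199 kN·m/kg
  candidate L: M = 73.2 kN·m/kg
  candidate P: M = 32.9 kN·m/kg
The maximum is for candidate V.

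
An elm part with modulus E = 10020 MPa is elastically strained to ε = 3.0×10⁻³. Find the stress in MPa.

30.1 MPa

E = 10020 MPa = 10.02 GPa.
σ = E·ε = 10020 MPa × 3.0×10⁻³ = 30.1 MPa.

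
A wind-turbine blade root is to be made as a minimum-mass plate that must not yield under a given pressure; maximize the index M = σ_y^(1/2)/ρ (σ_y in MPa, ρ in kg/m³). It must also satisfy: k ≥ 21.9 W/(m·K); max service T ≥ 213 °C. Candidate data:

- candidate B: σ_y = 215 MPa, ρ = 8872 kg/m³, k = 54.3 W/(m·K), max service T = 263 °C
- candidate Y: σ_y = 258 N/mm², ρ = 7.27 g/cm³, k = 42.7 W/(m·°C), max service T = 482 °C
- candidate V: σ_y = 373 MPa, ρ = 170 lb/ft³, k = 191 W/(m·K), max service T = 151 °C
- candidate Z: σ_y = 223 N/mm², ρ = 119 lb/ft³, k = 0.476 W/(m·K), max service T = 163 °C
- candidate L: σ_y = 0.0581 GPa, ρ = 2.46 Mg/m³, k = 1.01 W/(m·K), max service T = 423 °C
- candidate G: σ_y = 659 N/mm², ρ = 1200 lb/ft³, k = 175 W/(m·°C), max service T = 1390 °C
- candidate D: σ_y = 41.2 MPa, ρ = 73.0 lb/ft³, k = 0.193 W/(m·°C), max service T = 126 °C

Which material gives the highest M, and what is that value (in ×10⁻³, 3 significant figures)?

Screen on constraints: k ≥ 21.9 W/(m·K); max service T ≥ 213 °C. Survivors: candidate B, candidate Y, candidate G.
Putting every candidate on a common basis:
  candidate B: σ_y = 215.0 MPa, ρ = 8872 kg/m³
  candidate Y: σ_y = 258.0 MPa, ρ = 7270 kg/m³
  candidate G: σ_y = 659.0 MPa, ρ = 19220 kg/m³
  candidate Y: M = 2.21×10⁻³
  candidate B: M = 1.65×10⁻³
  candidate G: M = 1.34×10⁻³
Candidate Y ranks first.

candidate Y, M = 2.21×10⁻³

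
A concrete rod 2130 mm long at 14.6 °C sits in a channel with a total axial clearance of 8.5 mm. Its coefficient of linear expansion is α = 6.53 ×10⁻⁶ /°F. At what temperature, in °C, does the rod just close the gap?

354 °C

α = 6.53×10⁻⁶/°F × 9/5 = 11.8×10⁻⁶/K.
α·L₀·ΔT = 8.5 mm ⇒ ΔT = 8.5 / (11.8×10⁻⁶ × 2130.0) = 339.5 K.
T = 14.6 + 339.5 = 354.1 °C.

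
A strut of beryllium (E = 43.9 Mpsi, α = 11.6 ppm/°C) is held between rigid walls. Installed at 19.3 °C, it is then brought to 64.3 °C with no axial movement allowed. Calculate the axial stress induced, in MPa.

158 MPa

E = 43.9 Mpsi = 302.7 GPa.
ΔT = 45.00 K. Constrained thermal stress σ = E·α·ΔT = 302.7×10³ MPa × 11.6×10⁻⁶ × 45.00 = 158 MPa (compressive).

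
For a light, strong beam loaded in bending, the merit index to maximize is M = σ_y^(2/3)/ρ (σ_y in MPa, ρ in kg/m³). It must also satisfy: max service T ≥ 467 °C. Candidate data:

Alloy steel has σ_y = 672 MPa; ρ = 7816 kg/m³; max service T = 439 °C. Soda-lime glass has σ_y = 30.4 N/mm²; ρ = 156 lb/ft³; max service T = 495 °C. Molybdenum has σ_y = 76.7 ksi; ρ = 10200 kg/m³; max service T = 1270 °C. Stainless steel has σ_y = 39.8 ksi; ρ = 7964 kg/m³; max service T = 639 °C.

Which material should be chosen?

molybdenum

Screen on constraints: max service T ≥ 467 °C. Survivors: soda-lime glass, molybdenum, stainless steel.
After converting to SI:
  soda-lime glass: σ_y = 30.40 MPa, ρ = 2499 kg/m³
  molybdenum: σ_y = 528.8 MPa, ρ = 10200 kg/m³
  stainless steel: σ_y = 274.4 MPa, ρ = 7964 kg/m³
  molybdenum: M = 6.41×10⁻³
  stainless steel: M = 5.30×10⁻³
  soda-lime glass: M = 3.90×10⁻³
Molybdenum has the largest M.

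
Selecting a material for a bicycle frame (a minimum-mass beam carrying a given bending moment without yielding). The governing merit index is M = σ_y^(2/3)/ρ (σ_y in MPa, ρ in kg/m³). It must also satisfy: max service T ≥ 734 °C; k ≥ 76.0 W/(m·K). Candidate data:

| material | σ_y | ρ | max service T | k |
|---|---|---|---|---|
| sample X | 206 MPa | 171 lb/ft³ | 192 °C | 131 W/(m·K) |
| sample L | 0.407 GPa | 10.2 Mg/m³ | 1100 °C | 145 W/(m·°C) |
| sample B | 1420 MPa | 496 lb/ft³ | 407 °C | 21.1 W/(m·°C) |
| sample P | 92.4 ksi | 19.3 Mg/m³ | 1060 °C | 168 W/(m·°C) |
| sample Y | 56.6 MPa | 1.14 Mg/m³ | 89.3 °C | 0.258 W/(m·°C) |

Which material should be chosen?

sample L

Screen on constraints: max service T ≥ 734 °C; k ≥ 76.0 W/(m·K). Survivors: sample L, sample P.
Convert each candidate to consistent units, then evaluate M:
  sample L: σ_y = 407.0 MPa, ρ = 10200 kg/m³
  sample P: σ_y = 637.1 MPa, ρ = 19300 kg/m³
  sample L: M = 5.38×10⁻³
  sample P: M = 3.84×10⁻³
Sample L ranks first.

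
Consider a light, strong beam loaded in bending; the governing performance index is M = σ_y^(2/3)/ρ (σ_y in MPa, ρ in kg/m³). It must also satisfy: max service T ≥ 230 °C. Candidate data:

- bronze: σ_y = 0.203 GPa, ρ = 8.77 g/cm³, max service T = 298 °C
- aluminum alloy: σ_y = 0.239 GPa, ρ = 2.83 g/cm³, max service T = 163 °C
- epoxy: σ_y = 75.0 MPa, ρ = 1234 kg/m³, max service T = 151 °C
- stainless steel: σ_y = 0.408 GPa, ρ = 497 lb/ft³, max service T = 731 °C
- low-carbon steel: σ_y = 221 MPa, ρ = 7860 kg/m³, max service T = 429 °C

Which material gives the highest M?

stainless steel

Screen on constraints: max service T ≥ 230 °C. Survivors: bronze, stainless steel, low-carbon steel.
In SI units:
  bronze: σ_y = 203.0 MPa, ρ = 8770 kg/m³
  stainless steel: σ_y = 408.0 MPa, ρ = 7961 kg/m³
  low-carbon steel: σ_y = 221.0 MPa, ρ = 7860 kg/m³
  stainless steel: M = 6.91×10⁻³
  low-carbon steel: M = 4.65×10⁻³
  bronze: M = 3.94×10⁻³
Highest index: stainless steel.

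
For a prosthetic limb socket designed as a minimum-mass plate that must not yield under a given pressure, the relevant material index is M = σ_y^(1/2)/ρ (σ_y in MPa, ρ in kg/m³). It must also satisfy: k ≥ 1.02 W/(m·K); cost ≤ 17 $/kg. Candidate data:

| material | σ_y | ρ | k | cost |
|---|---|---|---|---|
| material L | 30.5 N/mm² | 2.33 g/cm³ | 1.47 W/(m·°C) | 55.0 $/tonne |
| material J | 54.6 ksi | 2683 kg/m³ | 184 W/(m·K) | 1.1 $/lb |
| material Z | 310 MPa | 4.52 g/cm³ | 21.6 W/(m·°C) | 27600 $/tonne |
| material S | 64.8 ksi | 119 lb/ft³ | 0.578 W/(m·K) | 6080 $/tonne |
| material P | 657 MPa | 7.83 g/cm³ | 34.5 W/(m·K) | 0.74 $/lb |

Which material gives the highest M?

Screen on constraints: k ≥ 1.02 W/(m·K); cost ≤ 17 $/kg. Survivors: material L, material J, material P.
Normalizing units and computing the index:
  material L: σ_y = 30.50 MPa, ρ = 2330 kg/m³
  material J: σ_y = 376.5 MPa, ρ = 2683 kg/m³
  material P: σ_y = 657.0 MPa, ρ = 7830 kg/m³
  material J: M = 7.23×10⁻³
  material P: M = 3.27×10⁻³
  material L: M = 2.37×10⁻³
Material J ranks first.

material J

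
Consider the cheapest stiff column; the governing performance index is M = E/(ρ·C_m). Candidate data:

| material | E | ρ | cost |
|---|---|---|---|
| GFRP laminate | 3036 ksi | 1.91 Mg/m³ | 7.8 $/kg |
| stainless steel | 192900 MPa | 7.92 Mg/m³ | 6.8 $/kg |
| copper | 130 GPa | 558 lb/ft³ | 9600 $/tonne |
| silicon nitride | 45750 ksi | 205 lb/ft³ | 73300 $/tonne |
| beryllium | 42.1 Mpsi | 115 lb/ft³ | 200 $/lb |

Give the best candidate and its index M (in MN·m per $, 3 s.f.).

Putting every candidate on a common basis:
  GFRP laminate: E = 20.93 GPa, ρ = 1910 kg/m³, cost = 7.800 $/kg
  stainless steel: E = 192.9 GPa, ρ = 7920 kg/m³, cost = 6.800 $/kg
  copper: E = 130.0 GPa, ρ = 8938 kg/m³, cost = 9.600 $/kg
  silicon nitride: E = 315.4 GPa, ρ = 3284 kg/m³, cost = 73.30 $/kg
  beryllium: E = 290.3 GPa, ρ = 1842 kg/m³, cost = 440.9 $/kg
  stainless steel: M = 3.58 MN·m per $
  copper: M = 1.52 MN·m per $
  GFRP laminate: M = 1.41 MN·m per $
  silicon nitride: M = 1.31 MN·m per $
  beryllium: M = 0.357 MN·m per $
Stainless steel ranks first.

stainless steel, M = 3.58 MN·m per $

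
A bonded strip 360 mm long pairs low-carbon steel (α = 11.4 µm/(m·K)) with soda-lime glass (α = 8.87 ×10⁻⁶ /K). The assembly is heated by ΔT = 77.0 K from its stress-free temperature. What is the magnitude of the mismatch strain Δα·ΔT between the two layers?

Δα = |11.4 − 8.87|×10⁻⁶/K = 2.53×10⁻⁶/K.
Mismatch strain = Δα·ΔT = 2.53×10⁻⁶ × 77.0 = 1.95×10⁻⁴.

1.95×10⁻⁴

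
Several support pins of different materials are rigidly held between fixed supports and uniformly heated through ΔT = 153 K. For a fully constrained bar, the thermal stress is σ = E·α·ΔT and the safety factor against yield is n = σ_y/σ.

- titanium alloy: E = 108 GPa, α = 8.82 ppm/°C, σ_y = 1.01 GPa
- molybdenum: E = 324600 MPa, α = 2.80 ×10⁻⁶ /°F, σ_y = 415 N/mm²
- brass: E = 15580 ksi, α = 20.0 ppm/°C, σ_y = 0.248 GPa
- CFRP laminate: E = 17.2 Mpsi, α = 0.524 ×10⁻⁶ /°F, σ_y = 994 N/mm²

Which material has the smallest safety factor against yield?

In consistent units (E in GPa, α in ×10⁻⁶/K, σ_y in MPa):
  titanium alloy: E = 108.0, α = 8.82, σ_y = 1010 → σ = 146 MPa, n = 6.93
  molybdenum: E = 324.6, α = 5.04, σ_y = 415.0 → σ = 250 MPa, n = 1.66
  brass: E = 107.4, α = 20.0, σ_y = 248.0 → σ = 329 MPa, n = 0.754
  CFRP laminate: E = 118.6, α = 0.943, σ_y = 994.0 → σ = 17.1 MPa, n = 58.1
Brass has the lowest safety factor, n = 0.754.

brass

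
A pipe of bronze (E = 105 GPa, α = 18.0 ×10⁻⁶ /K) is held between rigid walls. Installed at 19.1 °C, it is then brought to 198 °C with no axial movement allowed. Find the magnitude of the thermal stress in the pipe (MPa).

338 MPa

ΔT = 178.9 K. Constrained thermal stress σ = E·α·ΔT = 105.0×10³ MPa × 18.0×10⁻⁶ × 178.9 = 338 MPa (compressive).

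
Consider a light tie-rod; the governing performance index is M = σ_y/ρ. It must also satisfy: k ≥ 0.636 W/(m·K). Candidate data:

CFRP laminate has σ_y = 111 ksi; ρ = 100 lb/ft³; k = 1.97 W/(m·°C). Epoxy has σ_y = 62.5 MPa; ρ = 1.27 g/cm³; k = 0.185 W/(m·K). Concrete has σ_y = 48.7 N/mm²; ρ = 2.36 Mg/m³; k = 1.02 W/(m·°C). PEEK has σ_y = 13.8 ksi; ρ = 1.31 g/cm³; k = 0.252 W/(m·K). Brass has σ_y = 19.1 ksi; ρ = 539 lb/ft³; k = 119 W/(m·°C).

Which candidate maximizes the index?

CFRP laminate

Screen on constraints: k ≥ 0.636 W/(m·K). Survivors: CFRP laminate, concrete, brass.
Convert each candidate to consistent units, then evaluate M:
  CFRP laminate: σ_y = 765.3 MPa, ρ = 1602 kg/m³
  concrete: σ_y = 48.70 MPa, ρ = 2360 kg/m³
  brass: σ_y = 131.7 MPa, ρ = 8634 kg/m³
  CFRP laminate: M = 478 kN·m/kg
  concrete: M = 20.6 kN·m/kg
  brass: M = 15.3 kN·m/kg
CFRP laminate ranks first.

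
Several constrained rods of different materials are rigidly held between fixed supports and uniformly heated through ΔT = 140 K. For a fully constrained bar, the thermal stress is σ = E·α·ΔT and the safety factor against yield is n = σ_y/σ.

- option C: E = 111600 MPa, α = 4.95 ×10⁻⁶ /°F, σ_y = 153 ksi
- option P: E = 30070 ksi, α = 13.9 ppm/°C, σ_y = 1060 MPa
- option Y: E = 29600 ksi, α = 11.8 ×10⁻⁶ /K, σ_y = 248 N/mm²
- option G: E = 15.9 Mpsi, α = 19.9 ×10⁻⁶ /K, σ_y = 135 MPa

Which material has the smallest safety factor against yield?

option G

Per material, after unit conversion:
  option C: E = 111.6, α = 8.91, σ_y = 1055 → σ = 139 MPa, n = 7.58
  option P: E = 207.3, α = 13.9, σ_y = 1060 → σ = 403 MPa, n = 2.63
  option Y: E = 204.1, α = 11.8, σ_y = 248.0 → σ = 337 MPa, n = 0.736
  option G: E = 109.6, α = 19.9, σ_y = 135.0 → σ = 305 MPa, n = 0.442
Option G has the lowest safety factor, n = 0.442.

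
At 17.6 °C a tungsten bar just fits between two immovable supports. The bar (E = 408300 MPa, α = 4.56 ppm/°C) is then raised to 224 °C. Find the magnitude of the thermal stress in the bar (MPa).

384 MPa

E = 408300 MPa = 408.3 GPa.
ΔT = 206.4 K. Constrained thermal stress σ = E·α·ΔT = 408.3×10³ MPa × 4.56×10⁻⁶ × 206.4 = 384 MPa (compressive).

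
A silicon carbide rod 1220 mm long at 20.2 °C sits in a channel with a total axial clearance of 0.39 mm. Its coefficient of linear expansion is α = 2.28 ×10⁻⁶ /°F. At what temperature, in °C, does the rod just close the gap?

98.1 °C

α = 2.28×10⁻⁶/°F × 9/5 = 4.10×10⁻⁶/K.
α·L₀·ΔT = 0.39 mm ⇒ ΔT = 0.39 / (4.10×10⁻⁶ × 1220.0) = 77.89 K.
T = 20.2 + 77.89 = 98.09 °C.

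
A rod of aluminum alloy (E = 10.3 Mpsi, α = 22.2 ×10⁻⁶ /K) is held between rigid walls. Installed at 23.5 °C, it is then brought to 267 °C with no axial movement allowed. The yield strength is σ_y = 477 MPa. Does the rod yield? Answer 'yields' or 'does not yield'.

E = 10.3 Mpsi = 71.02 GPa.
ΔT = 243.5 K. Constrained thermal stress σ = E·α·ΔT = 71.02×10³ MPa × 22.2×10⁻⁶ × 243.5 = 384 MPa (compressive).
Compare to σ_y = 477 MPa: σ < σ_y, so it does not yield.

does not yield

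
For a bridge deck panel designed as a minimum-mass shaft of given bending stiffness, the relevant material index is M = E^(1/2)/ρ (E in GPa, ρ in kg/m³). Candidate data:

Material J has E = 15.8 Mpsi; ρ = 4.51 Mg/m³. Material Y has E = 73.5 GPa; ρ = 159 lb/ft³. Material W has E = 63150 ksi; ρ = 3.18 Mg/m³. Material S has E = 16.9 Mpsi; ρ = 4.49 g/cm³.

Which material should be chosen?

In SI units:
  material J: E = 108.9 GPa, ρ = 4510 kg/m³
  material Y: E = 73.50 GPa, ρ = 2547 kg/m³
  material W: E = 435.4 GPa, ρ = 3180 kg/m³
  material S: E = 116.5 GPa, ρ = 4490 kg/m³
  material W: M = 6.56×10⁻³
  material Y: M = 3.37×10⁻³
  material S: M = 2.40×10⁻³
  material J: M = 2.31×10⁻³
Material W ranks first.

material W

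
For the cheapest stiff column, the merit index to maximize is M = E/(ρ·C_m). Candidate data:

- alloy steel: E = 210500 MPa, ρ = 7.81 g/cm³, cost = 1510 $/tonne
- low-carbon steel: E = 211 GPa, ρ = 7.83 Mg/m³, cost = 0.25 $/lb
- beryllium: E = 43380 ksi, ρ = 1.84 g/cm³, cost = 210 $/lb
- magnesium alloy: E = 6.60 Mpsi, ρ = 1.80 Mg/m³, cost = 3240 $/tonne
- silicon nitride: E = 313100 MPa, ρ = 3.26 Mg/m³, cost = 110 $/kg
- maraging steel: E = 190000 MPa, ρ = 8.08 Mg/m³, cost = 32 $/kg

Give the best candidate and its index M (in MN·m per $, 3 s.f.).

low-carbon steel, M = 48.9 MN·m per $

Putting every candidate on a common basis:
  alloy steel: E = 210.5 GPa, ρ = 7810 kg/m³, cost = 1.510 $/kg
  low-carbon steel: E = 211.0 GPa, ρ = 7830 kg/m³, cost = 0.5511 $/kg
  beryllium: E = 299.1 GPa, ρ = 1840 kg/m³, cost = 463.0 $/kg
  magnesium alloy: E = 45.51 GPa, ρ = 1800 kg/m³, cost = 3.240 $/kg
  silicon nitride: E = 313.1 GPa, ρ = 3260 kg/m³, cost = 110.0 $/kg
  maraging steel: E = 190.0 GPa, ρ = 8080 kg/m³, cost = 32.00 $/kg
  low-carbon steel: M = 48.9 MN·m per $
  alloy steel: M = 17.8 MN·m per $
  magnesium alloy: M = 7.80 MN·m per $
  silicon nitride: M = 0.873 MN·m per $
  maraging steel: M = 0.735 MN·m per $
  beryllium: M = 0.351 MN·m per $
The maximum is for low-carbon steel.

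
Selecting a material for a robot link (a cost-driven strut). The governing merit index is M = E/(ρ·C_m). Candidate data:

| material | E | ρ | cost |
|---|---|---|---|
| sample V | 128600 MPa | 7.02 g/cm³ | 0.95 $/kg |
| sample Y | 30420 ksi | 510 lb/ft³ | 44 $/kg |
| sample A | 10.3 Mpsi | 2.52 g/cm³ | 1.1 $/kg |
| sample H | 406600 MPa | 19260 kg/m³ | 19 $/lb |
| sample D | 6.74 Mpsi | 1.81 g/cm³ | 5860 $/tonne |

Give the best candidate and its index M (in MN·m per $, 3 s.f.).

After converting to SI:
  sample V: E = 128.6 GPa, ρ = 7020 kg/m³, cost = 0.9500 $/kg
  sample Y: E = 209.7 GPa, ρ = 8169 kg/m³, cost = 44.00 $/kg
  sample A: E = 71.02 GPa, ρ = 2520 kg/m³, cost = 1.100 $/kg
  sample H: E = 406.6 GPa, ρ = 19260 kg/m³, cost = 41.89 $/kg
  sample D: E = 46.47 GPa, ρ = 1810 kg/m³, cost = 5.860 $/kg
  sample A: M = 25.6 MN·m per $
  sample V: M = 19.3 MN·m per $
  sample D: M = 4.38 MN·m per $
  sample Y: M = 0.583 MN·m per $
  sample H: M = 0.504 MN·m per $
Highest index: sample A.

sample A, M = 25.6 MN·m per $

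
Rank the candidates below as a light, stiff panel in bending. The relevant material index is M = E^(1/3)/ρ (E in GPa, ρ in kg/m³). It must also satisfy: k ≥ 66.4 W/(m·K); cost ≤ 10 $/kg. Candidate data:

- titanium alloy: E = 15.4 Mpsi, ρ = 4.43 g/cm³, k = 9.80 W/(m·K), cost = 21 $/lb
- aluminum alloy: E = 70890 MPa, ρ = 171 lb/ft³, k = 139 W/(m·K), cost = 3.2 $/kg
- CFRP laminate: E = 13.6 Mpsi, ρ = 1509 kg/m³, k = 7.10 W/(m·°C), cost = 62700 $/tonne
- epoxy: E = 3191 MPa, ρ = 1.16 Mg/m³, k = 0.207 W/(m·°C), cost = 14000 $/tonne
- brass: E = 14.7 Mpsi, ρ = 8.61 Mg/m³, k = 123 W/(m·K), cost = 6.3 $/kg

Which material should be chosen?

aluminum alloy

Screen on constraints: k ≥ 66.4 W/(m·K); cost ≤ 10 $/kg. Survivors: aluminum alloy, brass.
Putting every candidate on a common basis:
  aluminum alloy: E = 70.89 GPa, ρ = 2739 kg/m³
  brass: E = 101.4 GPa, ρ = 8610 kg/m³
  aluminum alloy: M = 1.51×10⁻³
  brass: M = 0.542×10⁻³
Aluminum alloy ranks first.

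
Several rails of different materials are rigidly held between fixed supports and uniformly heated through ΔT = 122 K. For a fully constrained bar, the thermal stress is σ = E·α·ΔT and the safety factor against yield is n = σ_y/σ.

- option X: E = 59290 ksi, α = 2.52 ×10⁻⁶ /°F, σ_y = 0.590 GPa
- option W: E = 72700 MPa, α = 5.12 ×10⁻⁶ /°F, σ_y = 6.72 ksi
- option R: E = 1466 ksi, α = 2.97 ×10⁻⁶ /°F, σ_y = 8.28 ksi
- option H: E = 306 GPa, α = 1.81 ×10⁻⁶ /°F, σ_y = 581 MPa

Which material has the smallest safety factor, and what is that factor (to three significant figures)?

option W, n = 0.567

In consistent units (E in GPa, α in ×10⁻⁶/K, σ_y in MPa):
  option X: E = 408.8, α = 4.54, σ_y = 590.0 → σ = 226 MPa, n = 2.61
  option W: E = 72.70, α = 9.22, σ_y = 46.33 → σ = 81.7 MPa, n = 0.567
  option R: E = 10.11, α = 5.35, σ_y = 57.09 → σ = 6.59 MPa, n = 8.66
  option H: E = 306.0, α = 3.26, σ_y = 581.0 → σ = 122 MPa, n = 4.78
Option W has the lowest safety factor, n = 0.567.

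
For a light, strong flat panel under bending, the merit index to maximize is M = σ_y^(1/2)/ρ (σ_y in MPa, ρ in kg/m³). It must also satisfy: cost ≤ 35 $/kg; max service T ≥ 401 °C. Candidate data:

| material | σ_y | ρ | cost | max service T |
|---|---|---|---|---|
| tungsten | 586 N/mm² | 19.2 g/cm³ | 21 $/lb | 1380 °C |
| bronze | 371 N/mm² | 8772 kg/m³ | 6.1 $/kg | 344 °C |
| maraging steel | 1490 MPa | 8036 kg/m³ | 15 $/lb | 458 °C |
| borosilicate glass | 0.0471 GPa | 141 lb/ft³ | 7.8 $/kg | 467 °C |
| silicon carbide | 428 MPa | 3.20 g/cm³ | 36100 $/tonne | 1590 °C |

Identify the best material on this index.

Screen on constraints: cost ≤ 35 $/kg; max service T ≥ 401 °C. Survivors: maraging steel, borosilicate glass.
In SI units:
  maraging steel: σ_y = 1490 MPa, ρ = 8036 kg/m³
  borosilicate glass: σ_y = 47.10 MPa, ρ = 2259 kg/m³
  maraging steel: M = 4.80×10⁻³
  borosilicate glass: M = 3.04×10⁻³
Highest index: maraging steel.

maraging steel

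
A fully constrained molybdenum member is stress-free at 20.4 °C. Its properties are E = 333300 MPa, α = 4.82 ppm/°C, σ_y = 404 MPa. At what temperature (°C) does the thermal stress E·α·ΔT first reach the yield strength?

E = 333300 MPa = 333.3 GPa.
E·α·ΔT = 404.0 MPa ⇒ ΔT = 404.0 / (333.3×10³ × 4.82×10⁻⁶) = 251.5 K.
T = 20.4 + 251.5 = 271.9 °C.

272 °C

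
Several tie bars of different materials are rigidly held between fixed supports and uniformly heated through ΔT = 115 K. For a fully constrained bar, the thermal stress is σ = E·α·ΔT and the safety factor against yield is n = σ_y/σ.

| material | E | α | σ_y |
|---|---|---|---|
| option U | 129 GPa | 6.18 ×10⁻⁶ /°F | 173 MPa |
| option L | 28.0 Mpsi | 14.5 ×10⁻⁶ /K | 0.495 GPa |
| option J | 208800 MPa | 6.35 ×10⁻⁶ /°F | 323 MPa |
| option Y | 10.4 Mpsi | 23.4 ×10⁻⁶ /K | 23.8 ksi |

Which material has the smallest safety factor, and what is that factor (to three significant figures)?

In consistent units (E in GPa, α in ×10⁻⁶/K, σ_y in MPa):
  option U: E = 129.0, α = 11.1, σ_y = 173.0 → σ = 165 MPa, n = 1.05
  option L: E = 193.1, α = 14.5, σ_y = 495.0 → σ = 322 MPa, n = 1.54
  option J: E = 208.8, α = 11.4, σ_y = 323.0 → σ = 274 MPa, n = 1.18
  option Y: E = 71.71, α = 23.4, σ_y = 164.1 → σ = 193 MPa, n = 0.850
Option Y has the lowest safety factor, n = 0.850.

option Y, n = 0.850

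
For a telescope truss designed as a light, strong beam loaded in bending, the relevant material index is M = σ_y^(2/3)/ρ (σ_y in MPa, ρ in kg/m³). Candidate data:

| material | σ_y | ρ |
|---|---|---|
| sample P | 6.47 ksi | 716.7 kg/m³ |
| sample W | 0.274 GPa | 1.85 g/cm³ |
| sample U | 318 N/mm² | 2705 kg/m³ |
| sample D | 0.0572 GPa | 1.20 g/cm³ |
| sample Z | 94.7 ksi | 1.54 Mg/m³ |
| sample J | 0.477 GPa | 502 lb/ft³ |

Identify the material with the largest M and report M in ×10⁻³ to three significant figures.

sample Z, M = 48.9×10⁻³

After converting to SI:
  sample P: σ_y = 44.61 MPa, ρ = 716.7 kg/m³
  sample W: σ_y = 274.0 MPa, ρ = 1850 kg/m³
  sample U: σ_y = 318.0 MPa, ρ = 2705 kg/m³
  sample D: σ_y = 57.20 MPa, ρ = 1200 kg/m³
  sample Z: σ_y = 652.9 MPa, ρ = 1540 kg/m³
  sample J: σ_y = 477.0 MPa, ρ = 8041 kg/m³
  sample Z: M = 48.9×10⁻³
  sample W: M = 22.8×10⁻³
  sample P: M = 17.6×10⁻³
  sample U: M = 17.2×10⁻³
  sample D: M = 12.4×10⁻³
  sample J: M = 7.59×10⁻³
Sample Z ranks first.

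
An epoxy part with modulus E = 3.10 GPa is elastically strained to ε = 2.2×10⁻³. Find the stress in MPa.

σ = E·ε = 3100 MPa × 2.2×10⁻³ = 6.82 MPa.

6.82 MPa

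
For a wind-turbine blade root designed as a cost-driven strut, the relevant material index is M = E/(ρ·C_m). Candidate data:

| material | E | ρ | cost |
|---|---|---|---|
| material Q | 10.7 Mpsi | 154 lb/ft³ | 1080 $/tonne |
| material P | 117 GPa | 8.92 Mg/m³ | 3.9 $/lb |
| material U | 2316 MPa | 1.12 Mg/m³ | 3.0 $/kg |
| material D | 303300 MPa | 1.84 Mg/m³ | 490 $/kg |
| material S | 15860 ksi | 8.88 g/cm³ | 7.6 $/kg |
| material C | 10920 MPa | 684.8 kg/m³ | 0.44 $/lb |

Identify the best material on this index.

Convert each candidate to consistent units, then evaluate M:
  material Q: E = 73.77 GPa, ρ = 2467 kg/m³, cost = 1.080 $/kg
  material P: E = 117.0 GPa, ρ = 8920 kg/m³, cost = 8.598 $/kg
  material U: E = 2.316 GPa, ρ = 1120 kg/m³, cost = 3.000 $/kg
  material D: E = 303.3 GPa, ρ = 1840 kg/m³, cost = 490.0 $/kg
  material S: E = 109.4 GPa, ρ = 8880 kg/m³, cost = 7.600 $/kg
  material C: E = 10.92 GPa, ρ = 684.8 kg/m³, cost = 0.9700 $/kg
  material Q: M = 27.7 MN·m per $
  material C: M = 16.4 MN·m per $
  material S: M = 1.62 MN·m per $
  material P: M = 1.53 MN·m per $
  material U: M = 0.689 MN·m per $
  material D: M = 0.336 MN·m per $
Highest index: material Q.

material Q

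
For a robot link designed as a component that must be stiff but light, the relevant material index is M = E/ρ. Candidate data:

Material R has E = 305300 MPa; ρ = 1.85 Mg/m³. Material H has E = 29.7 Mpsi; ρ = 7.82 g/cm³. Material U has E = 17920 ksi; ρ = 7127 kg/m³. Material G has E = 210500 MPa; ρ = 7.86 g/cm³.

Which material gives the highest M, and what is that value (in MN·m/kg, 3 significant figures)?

material R, M = 165 MN·m/kg

Putting every candidate on a common basis:
  material R: E = 305.3 GPa, ρ = 1850 kg/m³
  material H: E = 204.8 GPa, ρ = 7820 kg/m³
  material U: E = 123.6 GPa, ρ = 7127 kg/m³
  material G: E = 210.5 GPa, ρ = 7860 kg/m³
  material R: M = 165 MN·m/kg
  material G: M = 26.8 MN·m/kg
  material H: M = 26.2 MN·m/kg
  material U: M = 17.3 MN·m/kg
The maximum is for material R.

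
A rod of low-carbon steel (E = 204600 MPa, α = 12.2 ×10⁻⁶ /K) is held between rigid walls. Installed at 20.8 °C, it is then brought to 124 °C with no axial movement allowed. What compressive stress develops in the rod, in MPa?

E = 204600 MPa = 204.6 GPa.
ΔT = 103.2 K. Constrained thermal stress σ = E·α·ΔT = 204.6×10³ MPa × 12.2×10⁻⁶ × 103.2 = 258 MPa (compressive).

258 MPa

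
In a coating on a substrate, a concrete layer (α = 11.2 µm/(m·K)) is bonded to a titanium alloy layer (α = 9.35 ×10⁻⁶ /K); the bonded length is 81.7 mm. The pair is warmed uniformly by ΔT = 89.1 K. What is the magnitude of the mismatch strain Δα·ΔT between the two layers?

1.65×10⁻⁴

Δα = |11.2 − 9.35|×10⁻⁶/K = 1.85×10⁻⁶/K.
Mismatch strain = Δα·ΔT = 1.85×10⁻⁶ × 89.1 = 1.65×10⁻⁴.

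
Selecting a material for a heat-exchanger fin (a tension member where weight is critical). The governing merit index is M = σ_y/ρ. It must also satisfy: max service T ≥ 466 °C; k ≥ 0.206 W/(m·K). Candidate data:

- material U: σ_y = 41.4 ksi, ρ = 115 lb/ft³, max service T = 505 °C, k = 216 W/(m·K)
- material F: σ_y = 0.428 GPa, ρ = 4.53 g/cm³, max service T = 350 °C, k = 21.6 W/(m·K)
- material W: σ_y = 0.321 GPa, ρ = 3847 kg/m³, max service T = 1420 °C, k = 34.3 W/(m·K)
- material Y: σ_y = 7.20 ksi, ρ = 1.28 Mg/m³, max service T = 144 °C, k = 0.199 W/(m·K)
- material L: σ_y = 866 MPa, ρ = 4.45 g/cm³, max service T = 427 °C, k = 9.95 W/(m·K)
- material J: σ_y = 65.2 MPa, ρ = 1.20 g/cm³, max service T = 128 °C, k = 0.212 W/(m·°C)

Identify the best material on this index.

Screen on constraints: max service T ≥ 466 °C; k ≥ 0.206 W/(m·K). Survivors: material U, material W.
In SI units:
  material U: σ_y = 285.4 MPa, ρ = 1842 kg/m³
  material W: σ_y = 321.0 MPa, ρ = 3847 kg/m³
  material U: M = 155 kN·m/kg
  material W: M = 83.4 kN·m/kg
The maximum is for material U.

material U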